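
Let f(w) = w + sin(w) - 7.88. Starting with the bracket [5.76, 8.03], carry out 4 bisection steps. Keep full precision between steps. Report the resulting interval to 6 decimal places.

[7.036875, 7.178750]

f(5.760000) = -2.619642, f(8.030000) = 1.134549 (opposite signs)
step 1: m = 6.895000, f(m) = -0.410646 < 0 → root in [6.895000, 8.030000]
step 2: m = 7.462500, f(m) = 0.506845 > 0 → root in [6.895000, 7.462500]
step 3: m = 7.178750, f(m) = 0.079312 > 0 → root in [6.895000, 7.178750]
step 4: m = 7.036875, f(m) = -0.158791 < 0 → root in [7.036875, 7.178750]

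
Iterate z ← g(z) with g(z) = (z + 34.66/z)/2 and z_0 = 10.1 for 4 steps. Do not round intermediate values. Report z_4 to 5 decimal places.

5.88727

z_1 = g(10.100000) = 6.765842
z_2 = g(6.765842) = 5.944317
z_3 = g(5.944317) = 5.887548
z_4 = g(5.887548) = 5.887274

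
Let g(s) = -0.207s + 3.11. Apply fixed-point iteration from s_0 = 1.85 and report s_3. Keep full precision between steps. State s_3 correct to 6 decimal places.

s_1 = g(1.850000) = 2.727050
s_2 = g(2.727050) = 2.545501
s_3 = g(2.545501) = 2.583081

2.583081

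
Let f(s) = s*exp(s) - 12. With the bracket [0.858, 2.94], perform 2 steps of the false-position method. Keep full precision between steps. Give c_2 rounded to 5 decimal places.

1.49906

False-position update: c = (a·f(b) − b·f(a))/(f(b) − f(a)); replace the endpoint whose sign matches f(c).
f(0.858000) = -9.976459, f(2.940000) = 43.612588
step 1: c = 1.245598, f(c) = -7.671535 < 0 → new bracket [1.245598, 2.940000]
step 2: c = 1.499061, f(c) = -5.287976 < 0 → new bracket [1.499061, 2.940000]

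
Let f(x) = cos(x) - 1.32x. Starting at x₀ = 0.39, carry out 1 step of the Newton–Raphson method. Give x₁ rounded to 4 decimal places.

Newton update: x ← x − f(x)/f'(x).
f'(x) = -sin(x) - 1.32
x_0 = 0.390000: f = 0.410109, f' = -1.700188 → x_1 = 0.390000 - (0.410109)/(-1.700188) = 0.631214

0.6312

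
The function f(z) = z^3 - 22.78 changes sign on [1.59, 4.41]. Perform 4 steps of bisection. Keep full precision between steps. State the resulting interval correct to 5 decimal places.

f(1.590000) = -18.760321, f(4.410000) = 62.986121 (opposite signs)
step 1: m = 3.000000, f(m) = 4.220000 > 0 → root in [1.590000, 3.000000]
step 2: m = 2.295000, f(m) = -10.692178 < 0 → root in [2.295000, 3.000000]
step 3: m = 2.647500, f(m) = -4.222994 < 0 → root in [2.647500, 3.000000]
step 4: m = 2.823750, f(m) = -0.264648 < 0 → root in [2.823750, 3.000000]

[2.82375, 3.00000]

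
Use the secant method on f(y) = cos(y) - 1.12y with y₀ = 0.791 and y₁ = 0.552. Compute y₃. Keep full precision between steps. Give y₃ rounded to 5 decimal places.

f(y_0) = -0.182785, f(y_1) = 0.233237
y_2 = 0.552000 - (0.233237)·(0.552000 - 0.791000)/(0.233237 - (-0.182785)) = 0.685992; f(y_2) = 0.005480
y_3 = 0.685992 - (0.005480)·(0.685992 - 0.552000)/(0.005480 - (0.233237)) = 0.689216; f(y_3) = -0.000177

0.68922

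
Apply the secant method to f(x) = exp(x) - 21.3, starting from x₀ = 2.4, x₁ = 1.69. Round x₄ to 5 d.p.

f(x_0) = -10.276824, f(x_1) = -15.880519
x_2 = 1.690000 - (-15.880519)·(1.690000 - 2.400000)/(-15.880519 - (-10.276824)) = 3.702095; f(x_2) = 19.232135
x_3 = 3.702095 - (19.232135)·(3.702095 - 1.690000)/(19.232135 - (-15.880519)) = 2.600017; f(x_3) = -7.836032
x_4 = 2.600017 - (-7.836032)·(2.600017 - 3.702095)/(-7.836032 - (19.232135)) = 2.919060; f(x_4) = -2.776125

2.91906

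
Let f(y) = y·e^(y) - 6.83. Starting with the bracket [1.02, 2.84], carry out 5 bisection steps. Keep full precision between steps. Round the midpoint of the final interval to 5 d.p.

f(1.020000) = -4.001341, f(2.840000) = 41.778774 (opposite signs)
step 1: m = 1.930000, f(m) = 6.466755 > 0 → root in [1.020000, 1.930000]
step 2: m = 1.475000, f(m) = -0.382722 < 0 → root in [1.475000, 1.930000]
step 3: m = 1.702500, f(m) = 2.512723 > 0 → root in [1.475000, 1.702500]
step 4: m = 1.588750, f(m) = 0.951099 > 0 → root in [1.475000, 1.588750]
step 5: m = 1.531875, f(m) = 0.257747 > 0 → root in [1.475000, 1.531875]
Midpoint of [1.475000, 1.531875] = 1.503437

1.50344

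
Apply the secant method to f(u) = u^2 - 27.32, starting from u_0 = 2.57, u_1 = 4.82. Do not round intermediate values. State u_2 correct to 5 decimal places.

f(u_0) = -20.715100, f(u_1) = -4.087600
u_2 = 4.820000 - (-4.087600)·(4.820000 - 2.570000)/(-4.087600 - (-20.715100)) = 5.373126; f(u_2) = 1.550481

5.37313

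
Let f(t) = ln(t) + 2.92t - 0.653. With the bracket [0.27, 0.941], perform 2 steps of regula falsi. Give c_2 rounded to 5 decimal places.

0.48136

f(0.270000) = -1.173933, f(0.941000) = 2.033908
step 1: c = 0.515557, f(c) = 0.189921 > 0 → new bracket [0.270000, 0.515557]
step 2: c = 0.481363, f(c) = 0.021445 > 0 → new bracket [0.270000, 0.481363]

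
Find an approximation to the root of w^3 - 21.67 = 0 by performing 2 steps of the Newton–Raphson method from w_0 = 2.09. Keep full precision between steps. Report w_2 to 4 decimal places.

2.8094

f'(w) = 3w^2
w_0 = 2.090000: f = -12.540671, f' = 13.104300 → w_1 = 2.090000 - (-12.540671)/(13.104300) = 3.046989
w_1 = 3.046989: f = 6.618679, f' = 27.852426 → w_2 = 3.046989 - (6.618679)/(27.852426) = 2.809355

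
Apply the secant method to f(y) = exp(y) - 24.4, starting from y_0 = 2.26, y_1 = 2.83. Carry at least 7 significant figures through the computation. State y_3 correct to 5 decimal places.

3.15511

f(y_0) = -14.816911, f(y_1) = -7.454539
y_2 = 2.830000 - (-7.454539)·(2.830000 - 2.260000)/(-7.454539 - (-14.816911)) = 3.407136; f(y_2) = 5.778679
y_3 = 3.407136 - (5.778679)·(3.407136 - 2.830000)/(5.778679 - (-7.454539)) = 3.155112; f(y_3) = -0.944332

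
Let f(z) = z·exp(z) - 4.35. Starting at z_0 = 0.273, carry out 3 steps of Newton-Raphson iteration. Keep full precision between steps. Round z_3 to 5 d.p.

1.53952

Newton update: z ← z − f(z)/f'(z).
f'(z) = (z + 1)·exp(z)
z_0 = 0.273000: f = -3.991305, f' = 1.672595 → z_1 = 0.273000 - (-3.991305)/(1.672595) = 2.659295
z_1 = 2.659295: f = 33.641261, f' = 52.277475 → z_2 = 2.659295 - (33.641261)/(52.277475) = 2.015782
z_2 = 2.015782: f = 10.781650, f' = 22.638242 → z_3 = 2.015782 - (10.781650)/(22.638242) = 1.539523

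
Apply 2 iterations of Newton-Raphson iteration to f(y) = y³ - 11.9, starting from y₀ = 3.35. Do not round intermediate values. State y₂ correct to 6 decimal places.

Newton update: y ← y − f(y)/f'(y).
f'(y) = 3y²
y_0 = 3.350000: f = 25.695375, f' = 33.667500 → y_1 = 3.350000 - (25.695375)/(33.667500) = 2.586790
y_1 = 2.586790: f = 5.409459, f' = 20.074446 → y_2 = 2.586790 - (5.409459)/(20.074446) = 2.317320

2.317320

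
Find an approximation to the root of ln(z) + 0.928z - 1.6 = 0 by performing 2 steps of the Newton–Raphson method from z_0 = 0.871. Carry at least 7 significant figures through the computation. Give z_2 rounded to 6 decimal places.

f'(z) = 1/z + 0.928
z_0 = 0.871000: f = -0.929825, f' = 2.076106 → z_1 = 0.871000 - (-0.929825)/(2.076106) = 1.318870
z_1 = 1.318870: f = -0.099313, f' = 1.686225 → z_2 = 1.318870 - (-0.099313)/(1.686225) = 1.377767

1.377767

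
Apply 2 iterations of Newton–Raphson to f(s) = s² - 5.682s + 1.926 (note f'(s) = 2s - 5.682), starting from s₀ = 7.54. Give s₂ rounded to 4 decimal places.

Newton update: s ← s − f(s)/f'(s).
s_0 = 7.540000: f = 15.935320, f' = 9.398000 → s_1 = 7.540000 - (15.935320)/(9.398000) = 5.844392
s_1 = 5.844392: f = 2.875085, f' = 6.006785 → s_2 = 5.844392 - (2.875085)/(6.006785) = 5.365753

5.3658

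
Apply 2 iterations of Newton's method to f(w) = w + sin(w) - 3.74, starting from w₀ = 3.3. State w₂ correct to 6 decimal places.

Newton update: w ← w − f(w)/f'(w).
f'(w) = 1 + cos(w)
w_0 = 3.300000: f = -0.597746, f' = 0.012520 → w_1 = 3.300000 - (-0.597746)/(0.012520) = 51.042389
w_1 = 51.042389: f = 48.003466, f' = 1.713086 → w_2 = 51.042389 - (48.003466)/(1.713086) = 23.020753

23.020753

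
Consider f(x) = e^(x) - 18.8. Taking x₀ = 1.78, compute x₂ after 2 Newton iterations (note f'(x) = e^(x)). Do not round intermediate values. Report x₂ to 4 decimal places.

3.3122

x_0 = 1.780000: f = -12.870144, f' = 5.929856 → x_1 = 1.780000 - (-12.870144)/(5.929856) = 3.950397
x_1 = 3.950397: f = 33.155998, f' = 51.955998 → x_2 = 3.950397 - (33.155998)/(51.955998) = 3.312242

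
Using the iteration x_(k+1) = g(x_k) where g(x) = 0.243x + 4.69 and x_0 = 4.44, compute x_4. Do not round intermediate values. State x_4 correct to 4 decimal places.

x_1 = g(4.440000) = 5.768920
x_2 = g(5.768920) = 6.091848
x_3 = g(6.091848) = 6.170319
x_4 = g(6.170319) = 6.189388

6.1894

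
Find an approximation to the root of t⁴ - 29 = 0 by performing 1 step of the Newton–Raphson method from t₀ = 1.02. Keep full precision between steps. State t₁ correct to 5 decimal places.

f'(t) = 4t³
t_0 = 1.020000: f = -27.917568, f' = 4.244832 → t_1 = 1.020000 - (-27.917568)/(4.244832) = 7.596837

7.59684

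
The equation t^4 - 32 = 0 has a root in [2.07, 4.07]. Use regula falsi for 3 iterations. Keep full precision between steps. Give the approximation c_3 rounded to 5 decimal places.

f(2.070000) = -13.639632, f(4.070000) = 242.395912
step 1: c = 2.176545, f(c) = -9.557540 < 0 → new bracket [2.176545, 4.070000]
step 2: c = 2.248371, f(c) = -6.445249 < 0 → new bracket [2.248371, 4.070000]
step 3: c = 2.295553, f(c) = -4.231709 < 0 → new bracket [2.295553, 4.070000]

2.29555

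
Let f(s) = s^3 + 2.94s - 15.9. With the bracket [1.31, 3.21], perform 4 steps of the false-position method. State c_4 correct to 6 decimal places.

False-position update: c = (a·f(b) − b·f(a))/(f(b) − f(a)); replace the endpoint whose sign matches f(c).
f(1.310000) = -9.800509, f(3.210000) = 26.613561
step 1: c = 1.821367, f(c) = -4.503014 < 0 → new bracket [1.821367, 3.210000]
step 2: c = 2.022322, f(c) = -1.683503 < 0 → new bracket [2.022322, 3.210000]
step 3: c = 2.092982, f(c) = -0.578172 < 0 → new bracket [2.092982, 3.210000]
step 4: c = 2.116733, f(c) = -0.192661 < 0 → new bracket [2.116733, 3.210000]

2.116733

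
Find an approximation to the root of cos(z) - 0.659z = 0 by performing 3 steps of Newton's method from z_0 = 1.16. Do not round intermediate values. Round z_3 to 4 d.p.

0.9197

Newton update: z ← z − f(z)/f'(z).
f'(z) = -sin(z) - 0.659
z_0 = 1.160000: f = -0.365100, f' = -1.575803 → z_1 = 1.160000 - (-0.365100)/(-1.575803) = 0.928308
z_1 = 0.928308: f = -0.012566, f' = -1.459607 → z_2 = 0.928308 - (-0.012566)/(-1.459607) = 0.919699
z_2 = 0.919699: f = -0.000022, f' = -1.454419 → z_3 = 0.919699 - (-0.000022)/(-1.454419) = 0.919684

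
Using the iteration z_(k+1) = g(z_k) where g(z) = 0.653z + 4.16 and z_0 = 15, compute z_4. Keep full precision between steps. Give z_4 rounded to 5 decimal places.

12.53604

z_1 = g(15.000000) = 13.955000
z_2 = g(13.955000) = 13.272615
z_3 = g(13.272615) = 12.827018
z_4 = g(12.827018) = 12.536042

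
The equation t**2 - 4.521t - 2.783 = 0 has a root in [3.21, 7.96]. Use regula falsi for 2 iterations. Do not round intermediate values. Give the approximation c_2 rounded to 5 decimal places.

False-position update: c = (a·f(b) − b·f(a))/(f(b) − f(a)); replace the endpoint whose sign matches f(c).
f(3.210000) = -6.991310, f(7.960000) = 24.591440
step 1: c = 4.261483, f(c) = -3.888928 < 0 → new bracket [4.261483, 7.960000]
step 2: c = 4.766507, f(c) = -1.612790 < 0 → new bracket [4.766507, 7.960000]

4.76651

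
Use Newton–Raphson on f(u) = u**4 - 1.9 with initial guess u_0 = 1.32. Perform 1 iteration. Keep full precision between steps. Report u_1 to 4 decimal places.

1.1965

f'(u) = 4u**3
u_0 = 1.320000: f = 1.135958, f' = 9.199872 → u_1 = 1.320000 - (1.135958)/(9.199872) = 1.196525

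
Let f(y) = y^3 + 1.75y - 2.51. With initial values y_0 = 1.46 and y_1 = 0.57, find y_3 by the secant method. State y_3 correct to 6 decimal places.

Secant update: y_(k+1) = y_k − f(y_k)·(y_k − y_(k-1))/(f(y_k) − f(y_(k-1))).
f(y_0) = 3.157136, f(y_1) = -1.327307
y_2 = 0.570000 - (-1.327307)·(0.570000 - 1.460000)/(-1.327307 - (3.157136)) = 0.833423; f(y_2) = -0.472621
y_3 = 0.833423 - (-0.472621)·(0.833423 - 0.570000)/(-0.472621 - (-1.327307)) = 0.979089; f(y_3) = 0.141975

0.979089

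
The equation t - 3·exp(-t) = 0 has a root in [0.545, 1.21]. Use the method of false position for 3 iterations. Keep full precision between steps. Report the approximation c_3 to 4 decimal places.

f(0.545000) = -1.194525, f(1.210000) = 0.315408
step 1: c = 1.071089, f(c) = 0.043183 > 0 → new bracket [0.545000, 1.071089]
step 2: c = 1.052734, f(c) = 0.005787 > 0 → new bracket [0.545000, 1.052734]
step 3: c = 1.050286, f(c) = 0.000773 > 0 → new bracket [0.545000, 1.050286]

1.0503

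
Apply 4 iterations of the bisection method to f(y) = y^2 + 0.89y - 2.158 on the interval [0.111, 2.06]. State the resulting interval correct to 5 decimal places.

[1.08550, 1.20731]

f(0.111000) = -2.046889, f(2.060000) = 3.919000 (opposite signs)
step 1: m = 1.085500, f(m) = -0.013595 < 0 → root in [1.085500, 2.060000]
step 2: m = 1.572750, f(m) = 1.715290 > 0 → root in [1.085500, 1.572750]
step 3: m = 1.329125, f(m) = 0.791495 > 0 → root in [1.085500, 1.329125]
step 4: m = 1.207313, f(m) = 0.374112 > 0 → root in [1.085500, 1.207313]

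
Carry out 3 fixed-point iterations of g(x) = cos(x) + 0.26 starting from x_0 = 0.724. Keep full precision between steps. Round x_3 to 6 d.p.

0.962017

x_1 = g(0.724000) = 1.009162
x_2 = g(1.009162) = 0.792570
x_3 = g(0.792570) = 0.962017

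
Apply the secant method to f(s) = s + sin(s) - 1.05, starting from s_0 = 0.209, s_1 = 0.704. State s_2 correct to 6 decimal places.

f(s_0) = -0.633518, f(s_1) = 0.301272
s_2 = 0.704000 - (0.301272)·(0.704000 - 0.209000)/(0.301272 - (-0.633518)) = 0.544467; f(s_2) = 0.012430

0.544467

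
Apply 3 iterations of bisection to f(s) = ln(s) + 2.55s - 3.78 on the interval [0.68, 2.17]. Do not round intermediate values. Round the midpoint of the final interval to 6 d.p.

1.331875

f(0.680000) = -2.431662, f(2.170000) = 2.528227 (opposite signs)
step 1: m = 1.425000, f(m) = 0.207922 > 0 → root in [0.680000, 1.425000]
step 2: m = 1.052500, f(m) = -1.044957 < 0 → root in [1.052500, 1.425000]
step 3: m = 1.238750, f(m) = -0.407085 < 0 → root in [1.238750, 1.425000]
Midpoint of [1.238750, 1.425000] = 1.331875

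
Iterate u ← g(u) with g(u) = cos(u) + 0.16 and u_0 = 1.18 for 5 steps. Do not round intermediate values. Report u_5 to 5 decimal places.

0.75465

u_1 = g(1.180000) = 0.540925
u_2 = g(0.540925) = 1.017233
u_3 = g(1.017233) = 0.685722
u_4 = g(0.685722) = 0.933962
u_5 = g(0.933962) = 0.754653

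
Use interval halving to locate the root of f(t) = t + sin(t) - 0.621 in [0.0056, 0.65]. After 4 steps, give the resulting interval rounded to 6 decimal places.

[0.287525, 0.327800]

f(0.005600) = -0.609800, f(0.650000) = 0.634186 (opposite signs)
step 1: m = 0.327800, f(m) = 0.028761 > 0 → root in [0.005600, 0.327800]
step 2: m = 0.166700, f(m) = -0.288371 < 0 → root in [0.166700, 0.327800]
step 3: m = 0.247250, f(m) = -0.129011 < 0 → root in [0.247250, 0.327800]
step 4: m = 0.287525, f(m) = -0.049895 < 0 → root in [0.287525, 0.327800]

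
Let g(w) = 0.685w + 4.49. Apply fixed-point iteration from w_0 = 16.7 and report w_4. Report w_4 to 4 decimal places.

14.7925

w_1 = g(16.700000) = 15.929500
w_2 = g(15.929500) = 15.401708
w_3 = g(15.401708) = 15.040170
w_4 = g(15.040170) = 14.792516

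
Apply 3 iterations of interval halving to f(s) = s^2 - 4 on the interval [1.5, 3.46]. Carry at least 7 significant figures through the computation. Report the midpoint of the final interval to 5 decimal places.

2.11250

f(1.500000) = -1.750000, f(3.460000) = 7.971600 (opposite signs)
step 1: m = 2.480000, f(m) = 2.150400 > 0 → root in [1.500000, 2.480000]
step 2: m = 1.990000, f(m) = -0.039900 < 0 → root in [1.990000, 2.480000]
step 3: m = 2.235000, f(m) = 0.995225 > 0 → root in [1.990000, 2.235000]
Midpoint of [1.990000, 2.235000] = 2.112500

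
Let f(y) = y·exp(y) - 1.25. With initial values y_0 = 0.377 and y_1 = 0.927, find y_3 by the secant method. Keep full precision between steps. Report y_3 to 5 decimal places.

0.63934

f(y_0) = -0.700370, f(y_1) = 1.092452
y_2 = 0.927000 - (1.092452)·(0.927000 - 0.377000)/(1.092452 - (-0.700370)) = 0.591859; f(y_2) = -0.180307
y_3 = 0.591859 - (-0.180307)·(0.591859 - 0.927000)/(-0.180307 - (1.092452)) = 0.639337; f(y_3) = -0.038313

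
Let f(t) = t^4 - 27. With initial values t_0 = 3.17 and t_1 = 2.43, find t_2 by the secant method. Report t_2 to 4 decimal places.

f(t_0) = 73.980391, f(t_1) = 7.867844
t_2 = 2.430000 - (7.867844)·(2.430000 - 3.170000)/(7.867844 - (73.980391)) = 2.341935; f(t_2) = 3.081488

2.3419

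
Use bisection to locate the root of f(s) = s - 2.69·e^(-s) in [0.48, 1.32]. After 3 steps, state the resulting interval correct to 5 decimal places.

f(0.480000) = -1.184527, f(1.320000) = 0.601406 (opposite signs)
step 1: m = 0.900000, f(m) = -0.193672 < 0 → root in [0.900000, 1.320000]
step 2: m = 1.110000, f(m) = 0.223486 > 0 → root in [0.900000, 1.110000]
step 3: m = 1.005000, f(m) = 0.020340 > 0 → root in [0.900000, 1.005000]

[0.90000, 1.00500]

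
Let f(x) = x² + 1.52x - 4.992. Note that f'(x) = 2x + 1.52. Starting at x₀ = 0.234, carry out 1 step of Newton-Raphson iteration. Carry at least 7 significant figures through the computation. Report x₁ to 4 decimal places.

2.5386

x_0 = 0.234000: f = -4.581564, f' = 1.988000 → x_1 = 0.234000 - (-4.581564)/(1.988000) = 2.538610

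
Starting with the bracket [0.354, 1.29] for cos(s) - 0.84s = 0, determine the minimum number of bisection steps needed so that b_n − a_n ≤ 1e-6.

20

Initial width b − a = 1.29 − 0.354 = 0.936000.
After n steps the width is (b−a)/2^n; need (b−a)/2^n ≤ 1e-6.
So n ≥ log₂(0.936000/1e-6) = log₂(936000.0000) ≈ 19.8361.
Hence n = 20.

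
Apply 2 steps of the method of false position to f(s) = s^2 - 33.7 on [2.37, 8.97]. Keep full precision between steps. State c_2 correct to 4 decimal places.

False-position update: c = (a·f(b) − b·f(a))/(f(b) − f(a)); replace the endpoint whose sign matches f(c).
f(2.370000) = -28.083100, f(8.970000) = 46.760900
step 1: c = 4.846464, f(c) = -10.211788 < 0 → new bracket [4.846464, 8.970000]
step 2: c = 5.585567, f(c) = -2.501444 < 0 → new bracket [5.585567, 8.970000]

5.5856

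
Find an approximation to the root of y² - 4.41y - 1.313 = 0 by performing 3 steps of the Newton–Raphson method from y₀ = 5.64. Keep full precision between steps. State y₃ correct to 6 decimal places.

f'(y) = 2y - 4.41
y_0 = 5.640000: f = 5.624200, f' = 6.870000 → y_1 = 5.640000 - (5.624200)/(6.870000) = 4.821339
y_1 = 4.821339: f = 0.670206, f' = 5.232678 → y_2 = 4.821339 - (0.670206)/(5.232678) = 4.693258
y_2 = 4.693258: f = 0.016405, f' = 4.976517 → y_3 = 4.693258 - (0.016405)/(4.976517) = 4.689962

4.689962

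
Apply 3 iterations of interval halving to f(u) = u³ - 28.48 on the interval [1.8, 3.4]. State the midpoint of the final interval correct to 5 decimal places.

f(1.800000) = -22.648000, f(3.400000) = 10.824000 (opposite signs)
step 1: m = 2.600000, f(m) = -10.904000 < 0 → root in [2.600000, 3.400000]
step 2: m = 3.000000, f(m) = -1.480000 < 0 → root in [3.000000, 3.400000]
step 3: m = 3.200000, f(m) = 4.288000 > 0 → root in [3.000000, 3.200000]
Midpoint of [3.000000, 3.200000] = 3.100000

3.10000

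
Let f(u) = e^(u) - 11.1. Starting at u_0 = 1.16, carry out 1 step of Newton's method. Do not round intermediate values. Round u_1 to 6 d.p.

3.639697

Newton update: u ← u − f(u)/f'(u).
f'(u) = e^(u)
u_0 = 1.160000: f = -7.910067, f' = 3.189933 → u_1 = 1.160000 - (-7.910067)/(3.189933) = 3.639697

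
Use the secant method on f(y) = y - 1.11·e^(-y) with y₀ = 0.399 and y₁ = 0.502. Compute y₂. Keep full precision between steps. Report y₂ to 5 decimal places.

f(y_0) = -0.345800, f(y_1) = -0.169904
y_2 = 0.502000 - (-0.169904)·(0.502000 - 0.399000)/(-0.169904 - (-0.345800)) = 0.601491; f(y_2) = -0.006782

0.60149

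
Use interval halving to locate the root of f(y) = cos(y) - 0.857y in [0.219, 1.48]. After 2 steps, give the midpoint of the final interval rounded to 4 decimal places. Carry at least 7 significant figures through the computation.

f(0.219000) = 0.788432, f(1.480000) = -1.177688 (opposite signs)
step 1: m = 0.849500, f(m) = -0.067663 < 0 → root in [0.219000, 0.849500]
step 2: m = 0.534250, f(m) = 0.402799 > 0 → root in [0.534250, 0.849500]
Midpoint of [0.534250, 0.849500] = 0.691875

0.6919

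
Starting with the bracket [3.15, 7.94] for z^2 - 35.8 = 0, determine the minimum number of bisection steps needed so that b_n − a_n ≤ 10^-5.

19

Initial width b − a = 7.94 − 3.15 = 4.790000.
After n steps the width is (b−a)/2^n; need (b−a)/2^n ≤ 10^-5.
So n ≥ log₂(4.790000/10^-5) = log₂(479000.0000) ≈ 18.8697.
Hence n = 19.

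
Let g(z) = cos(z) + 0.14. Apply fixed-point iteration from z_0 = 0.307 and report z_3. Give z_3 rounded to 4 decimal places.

z_1 = g(0.307000) = 1.093244
z_2 = g(1.093244) = 0.599606
z_3 = g(0.599606) = 0.965558

0.9656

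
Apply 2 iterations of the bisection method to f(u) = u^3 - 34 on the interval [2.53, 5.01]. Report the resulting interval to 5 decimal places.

[3.15000, 3.77000]

f(2.530000) = -17.805723, f(5.010000) = 91.751501 (opposite signs)
step 1: m = 3.770000, f(m) = 19.582633 > 0 → root in [2.530000, 3.770000]
step 2: m = 3.150000, f(m) = -2.744125 < 0 → root in [3.150000, 3.770000]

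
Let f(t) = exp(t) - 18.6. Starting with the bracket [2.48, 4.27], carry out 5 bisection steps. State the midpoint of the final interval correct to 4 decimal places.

f(2.480000) = -6.658736, f(4.270000) = 52.921636 (opposite signs)
step 1: m = 3.375000, f(m) = 10.624284 > 0 → root in [2.480000, 3.375000]
step 2: m = 2.927500, f(m) = 0.080870 > 0 → root in [2.480000, 2.927500]
step 3: m = 2.703750, f(m) = -3.664365 < 0 → root in [2.703750, 2.927500]
step 4: m = 2.815625, f(m) = -1.896388 < 0 → root in [2.815625, 2.927500]
step 5: m = 2.871563, f(m) = -0.935402 < 0 → root in [2.871563, 2.927500]
Midpoint of [2.871563, 2.927500] = 2.899531

2.8995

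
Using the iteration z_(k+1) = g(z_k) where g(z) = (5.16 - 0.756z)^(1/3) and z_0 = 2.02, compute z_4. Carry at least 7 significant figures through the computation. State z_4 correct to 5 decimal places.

z_1 = g(2.020000) = 1.537271
z_2 = g(1.537271) = 1.587113
z_3 = g(1.587113) = 1.582111
z_4 = g(1.582111) = 1.582614

1.58261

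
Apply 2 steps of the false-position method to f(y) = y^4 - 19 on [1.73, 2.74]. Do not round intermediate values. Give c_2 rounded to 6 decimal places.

False-position update: c = (a·f(b) − b·f(a))/(f(b) − f(a)); replace the endpoint whose sign matches f(c).
f(1.730000) = -10.042550, f(2.740000) = 37.364058
step 1: c = 1.943957, f(c) = -4.719395 < 0 → new bracket [1.943957, 2.740000]
step 2: c = 2.033228, f(c) = -1.909904 < 0 → new bracket [2.033228, 2.740000]

2.033228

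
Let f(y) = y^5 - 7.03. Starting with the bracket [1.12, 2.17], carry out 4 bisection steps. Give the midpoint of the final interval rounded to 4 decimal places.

1.4809

f(1.120000) = -5.267658, f(2.170000) = 41.087014 (opposite signs)
step 1: m = 1.645000, f(m) = 5.015630 > 0 → root in [1.120000, 1.645000]
step 2: m = 1.382500, f(m) = -1.979601 < 0 → root in [1.382500, 1.645000]
step 3: m = 1.513750, f(m) = 0.918236 > 0 → root in [1.382500, 1.513750]
step 4: m = 1.448125, f(m) = -0.661601 < 0 → root in [1.448125, 1.513750]
Midpoint of [1.448125, 1.513750] = 1.480938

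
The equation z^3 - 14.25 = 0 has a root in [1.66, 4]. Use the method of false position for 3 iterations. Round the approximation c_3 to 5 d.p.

2.34225

f(1.660000) = -9.675704, f(4.000000) = 49.750000
step 1: c = 2.040999, f(c) = -5.747855 < 0 → new bracket [2.040999, 4.000000]
step 2: c = 2.243891, f(c) = -2.951905 < 0 → new bracket [2.243891, 4.000000]
step 3: c = 2.342253, f(c) = -1.400052 < 0 → new bracket [2.342253, 4.000000]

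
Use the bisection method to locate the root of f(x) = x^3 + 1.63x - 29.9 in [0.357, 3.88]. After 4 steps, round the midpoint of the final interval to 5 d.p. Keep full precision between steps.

f(0.357000) = -29.272591, f(3.880000) = 34.835472 (opposite signs)
step 1: m = 2.118500, f(m) = -16.938927 < 0 → root in [2.118500, 3.880000]
step 2: m = 2.999250, f(m) = 1.968533 > 0 → root in [2.118500, 2.999250]
step 3: m = 2.558875, f(m) = -8.973926 < 0 → root in [2.558875, 2.999250]
step 4: m = 2.779063, f(m) = -3.906905 < 0 → root in [2.779063, 2.999250]
Midpoint of [2.779063, 2.999250] = 2.889156

2.88916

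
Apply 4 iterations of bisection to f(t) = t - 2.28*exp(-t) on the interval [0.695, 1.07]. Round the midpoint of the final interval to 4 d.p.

0.9177

f(0.695000) = -0.442890, f(1.070000) = 0.287941 (opposite signs)
step 1: m = 0.882500, f(m) = -0.060844 < 0 → root in [0.882500, 1.070000]
step 2: m = 0.976250, f(m) = 0.117326 > 0 → root in [0.882500, 0.976250]
step 3: m = 0.929375, f(m) = 0.029230 > 0 → root in [0.882500, 0.929375]
step 4: m = 0.905938, f(m) = -0.015554 < 0 → root in [0.905938, 0.929375]
Midpoint of [0.905938, 0.929375] = 0.917656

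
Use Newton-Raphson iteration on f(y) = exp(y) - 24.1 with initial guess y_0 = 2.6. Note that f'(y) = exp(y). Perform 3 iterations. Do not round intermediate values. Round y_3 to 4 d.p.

3.1824

y_0 = 2.600000: f = -10.636262, f' = 13.463738 → y_1 = 2.600000 - (-10.636262)/(13.463738) = 3.389993
y_1 = 3.389993: f = 5.565752, f' = 29.665752 → y_2 = 3.389993 - (5.565752)/(29.665752) = 3.202378
y_2 = 3.202378: f = 0.490934, f' = 24.590934 → y_3 = 3.202378 - (0.490934)/(24.590934) = 3.182414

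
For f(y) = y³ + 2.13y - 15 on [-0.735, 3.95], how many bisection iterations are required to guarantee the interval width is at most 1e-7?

26

Initial width b − a = 3.95 − -0.735 = 4.685000.
After n steps the width is (b−a)/2^n; need (b−a)/2^n ≤ 1e-7.
So n ≥ log₂(4.685000/1e-7) = log₂(46850000.0000) ≈ 25.4815.
Hence n = 26.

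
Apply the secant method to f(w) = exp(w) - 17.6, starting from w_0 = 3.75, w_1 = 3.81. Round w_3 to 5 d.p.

Secant update: w_(k+1) = w_k − f(w_k)·(w_k − w_(k-1))/(f(w_k) − f(w_(k-1))).
f(w_0) = 24.921082, f(w_1) = 27.550439
w_2 = 3.810000 - (27.550439)·(3.810000 - 3.750000)/(27.550439 - (24.921082)) = 3.181319; f(w_2) = 6.478496
w_3 = 3.181319 - (6.478496)·(3.181319 - 3.810000)/(6.478496 - (27.550439)) = 2.988033; f(w_3) = 2.246614

2.98803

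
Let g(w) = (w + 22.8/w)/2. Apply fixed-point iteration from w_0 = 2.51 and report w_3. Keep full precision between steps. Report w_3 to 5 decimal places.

w_1 = g(2.510000) = 5.796833
w_2 = g(5.796833) = 4.865008
w_3 = g(4.865008) = 4.775768

4.77577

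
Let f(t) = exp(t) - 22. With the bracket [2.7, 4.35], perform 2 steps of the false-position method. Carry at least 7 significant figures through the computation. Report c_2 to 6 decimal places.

2.987131

f(2.700000) = -7.120268, f(4.350000) = 55.478463
step 1: c = 2.887679, f(c) = -4.048412 < 0 → new bracket [2.887679, 4.350000]
step 2: c = 2.987131, f(c) = -2.171292 < 0 → new bracket [2.987131, 4.350000]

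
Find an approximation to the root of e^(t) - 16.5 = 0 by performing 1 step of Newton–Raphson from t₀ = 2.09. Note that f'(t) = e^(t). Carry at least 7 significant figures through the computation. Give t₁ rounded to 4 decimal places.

t_0 = 2.090000: f = -8.415085, f' = 8.084915 → t_1 = 2.090000 - (-8.415085)/(8.084915) = 3.130838

3.1308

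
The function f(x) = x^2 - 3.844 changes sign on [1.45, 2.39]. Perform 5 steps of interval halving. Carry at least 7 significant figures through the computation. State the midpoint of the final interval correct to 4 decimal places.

f(1.450000) = -1.741500, f(2.390000) = 1.868100 (opposite signs)
step 1: m = 1.920000, f(m) = -0.157600 < 0 → root in [1.920000, 2.390000]
step 2: m = 2.155000, f(m) = 0.800025 > 0 → root in [1.920000, 2.155000]
step 3: m = 2.037500, f(m) = 0.307406 > 0 → root in [1.920000, 2.037500]
step 4: m = 1.978750, f(m) = 0.071452 > 0 → root in [1.920000, 1.978750]
step 5: m = 1.949375, f(m) = -0.043937 < 0 → root in [1.949375, 1.978750]
Midpoint of [1.949375, 1.978750] = 1.964062

1.9641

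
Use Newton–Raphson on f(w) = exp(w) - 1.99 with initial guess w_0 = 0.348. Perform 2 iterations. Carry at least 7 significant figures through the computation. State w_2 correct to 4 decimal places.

0.6902

f'(w) = exp(w)
w_0 = 0.348000: f = -0.573768, f' = 1.416232 → w_1 = 0.348000 - (-0.573768)/(1.416232) = 0.753137
w_1 = 0.753137: f = 0.133651, f' = 2.123651 → w_2 = 0.753137 - (0.133651)/(2.123651) = 0.690202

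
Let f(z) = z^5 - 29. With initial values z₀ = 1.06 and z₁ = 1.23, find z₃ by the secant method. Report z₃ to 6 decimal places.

f(z_0) = -27.661774, f(z_1) = -26.184694
z_2 = 1.230000 - (-26.184694)·(1.230000 - 1.060000)/(-26.184694 - (-27.661774)) = 4.243647; f(z_2) = 1347.246585
z_3 = 4.243647 - (1347.246585)·(4.243647 - 1.230000)/(1347.246585 - (-26.184694)) = 1.287456; f(z_3) = -25.462785

1.287456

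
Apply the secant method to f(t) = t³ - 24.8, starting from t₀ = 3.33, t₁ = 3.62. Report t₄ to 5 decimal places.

Secant update: t_(k+1) = t_k − f(t_k)·(t_k − t_(k-1))/(f(t_k) − f(t_(k-1))).
f(t_0) = 12.126037, f(t_1) = 22.637928
t_2 = 3.620000 - (22.637928)·(3.620000 - 3.330000)/(22.637928 - (12.126037)) = 2.995469; f(t_2) = 2.077855
t_3 = 2.995469 - (2.077855)·(2.995469 - 3.620000)/(2.077855 - (22.637928)) = 2.932353; f(t_3) = 0.414395
t_4 = 2.932353 - (0.414395)·(2.932353 - 2.995469)/(0.414395 - (2.077855)) = 2.916629; f(t_4) = 0.010964

2.91663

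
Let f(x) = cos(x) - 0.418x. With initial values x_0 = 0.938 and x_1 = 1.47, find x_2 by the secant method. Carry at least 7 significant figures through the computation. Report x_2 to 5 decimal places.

f(x_0) = 0.199318, f(x_1) = -0.513834
x_2 = 1.470000 - (-0.513834)·(1.470000 - 0.938000)/(-0.513834 - (0.199318)) = 1.086688; f(x_2) = 0.011184

1.08669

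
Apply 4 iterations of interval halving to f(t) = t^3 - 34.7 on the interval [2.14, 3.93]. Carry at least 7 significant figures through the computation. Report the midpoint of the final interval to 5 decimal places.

f(2.140000) = -24.899656, f(3.930000) = 25.998457 (opposite signs)
step 1: m = 3.035000, f(m) = -6.743932 < 0 → root in [3.035000, 3.930000]
step 2: m = 3.482500, f(m) = 7.535085 > 0 → root in [3.035000, 3.482500]
step 3: m = 3.258750, f(m) = -0.093862 < 0 → root in [3.258750, 3.482500]
step 4: m = 3.370625, f(m) = 3.594051 > 0 → root in [3.258750, 3.370625]
Midpoint of [3.258750, 3.370625] = 3.314687

3.31469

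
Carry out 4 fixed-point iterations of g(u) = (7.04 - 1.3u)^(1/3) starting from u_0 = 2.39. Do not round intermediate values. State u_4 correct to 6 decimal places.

u_1 = g(2.390000) = 1.578488
u_2 = g(1.578488) = 1.708603
u_3 = g(1.708603) = 1.689067
u_4 = g(1.689067) = 1.692029

1.692029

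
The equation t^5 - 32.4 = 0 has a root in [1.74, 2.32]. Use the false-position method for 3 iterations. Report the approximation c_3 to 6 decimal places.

f(1.740000) = -16.450531, f(2.320000) = 34.810933
step 1: c = 1.926130, f(c) = -5.888871 < 0 → new bracket [1.926130, 2.320000]
step 2: c = 1.983119, f(c) = -1.727843 < 0 → new bracket [1.983119, 2.320000]
step 3: c = 1.999050, f(c) = -0.475945 < 0 → new bracket [1.999050, 2.320000]

1.999050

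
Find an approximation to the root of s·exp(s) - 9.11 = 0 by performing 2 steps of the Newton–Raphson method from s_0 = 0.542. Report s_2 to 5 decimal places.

f'(s) = (s + 1)·exp(s)
s_0 = 0.542000: f = -8.178062, f' = 2.651380 → s_1 = 0.542000 - (-8.178062)/(2.651380) = 3.626455
s_1 = 3.626455: f = 127.169852, f' = 173.859212 → s_2 = 3.626455 - (127.169852)/(173.859212) = 2.895002

2.89500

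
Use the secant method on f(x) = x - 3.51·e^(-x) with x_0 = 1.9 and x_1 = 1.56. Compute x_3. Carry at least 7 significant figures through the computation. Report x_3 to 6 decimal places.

Secant update: x_(k+1) = x_k − f(x_k)·(x_k − x_(k-1))/(f(x_k) − f(x_(k-1))).
f(x_0) = 1.375014, f(x_1) = 0.822422
x_2 = 1.560000 - (0.822422)·(1.560000 - 1.900000)/(0.822422 - (1.375014)) = 1.053978; f(x_2) = -0.169427
x_3 = 1.053978 - (-0.169427)·(1.053978 - 1.560000)/(-0.169427 - (0.822422)) = 1.140416; f(x_3) = 0.018319

1.140416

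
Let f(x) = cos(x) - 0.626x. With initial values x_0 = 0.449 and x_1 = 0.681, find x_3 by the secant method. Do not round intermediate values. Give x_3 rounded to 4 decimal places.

f(x_0) = 0.619808, f(x_1) = 0.350638
x_2 = 0.681000 - (0.350638)·(0.681000 - 0.449000)/(0.350638 - (0.619808)) = 0.983217; f(x_2) = -0.061147
x_3 = 0.983217 - (-0.061147)·(0.983217 - 0.681000)/(-0.061147 - (0.350638)) = 0.938341; f(x_3) = 0.003726

0.9383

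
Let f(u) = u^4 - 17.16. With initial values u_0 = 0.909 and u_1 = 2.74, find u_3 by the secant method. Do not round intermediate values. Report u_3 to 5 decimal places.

1.76682

Secant update: u_(k+1) = u_k − f(u_k)·(u_k − u_(k-1))/(f(u_k) − f(u_(k-1))).
f(u_0) = -16.477260, f(u_1) = 39.204058
u_2 = 2.740000 - (39.204058)·(2.740000 - 0.909000)/(39.204058 - (-16.477260)) = 1.450831; f(u_2) = -12.729352
u_3 = 1.450831 - (-12.729352)·(1.450831 - 2.740000)/(-12.729352 - (39.204058)) = 1.766818; f(u_3) = -7.415326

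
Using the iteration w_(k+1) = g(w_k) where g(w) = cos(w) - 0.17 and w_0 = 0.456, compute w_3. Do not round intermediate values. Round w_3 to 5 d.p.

w_1 = g(0.456000) = 0.727821
w_2 = g(0.727821) = 0.576626
w_3 = g(0.576626) = 0.668307

0.66831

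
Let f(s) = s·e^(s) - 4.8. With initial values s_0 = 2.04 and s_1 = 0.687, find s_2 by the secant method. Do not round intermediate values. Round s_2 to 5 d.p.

1.01142

f(s_0) = 10.888843, f(s_1) = -3.434420
s_2 = 0.687000 - (-3.434420)·(0.687000 - 2.040000)/(-3.434420 - (10.888843)) = 1.011421; f(s_2) = -2.019091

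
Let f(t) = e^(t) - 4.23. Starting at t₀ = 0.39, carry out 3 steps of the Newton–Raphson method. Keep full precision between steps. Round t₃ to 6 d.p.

f'(t) = e^(t)
t_0 = 0.390000: f = -2.753019, f' = 1.476981 → t_1 = 0.390000 - (-2.753019)/(1.476981) = 2.253951
t_1 = 2.253951: f = 5.295292, f' = 9.525292 → t_2 = 2.253951 - (5.295292)/(9.525292) = 1.698031
t_2 = 1.698031: f = 1.233182, f' = 5.463182 → t_3 = 1.698031 - (1.233182)/(5.463182) = 1.472305

1.472305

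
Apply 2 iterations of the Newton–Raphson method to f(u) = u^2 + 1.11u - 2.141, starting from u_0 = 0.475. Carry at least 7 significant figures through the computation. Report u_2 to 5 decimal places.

Newton update: u ← u − f(u)/f'(u).
f'(u) = 2u + 1.11
u_0 = 0.475000: f = -1.388125, f' = 2.060000 → u_1 = 0.475000 - (-1.388125)/(2.060000) = 1.148847
u_1 = 1.148847: f = 0.454070, f' = 3.407694 → u_2 = 1.148847 - (0.454070)/(3.407694) = 1.015599

1.01560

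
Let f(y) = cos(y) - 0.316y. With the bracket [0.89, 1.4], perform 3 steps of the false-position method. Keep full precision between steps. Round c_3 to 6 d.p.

f(0.890000) = 0.348172, f(1.400000) = -0.272433
step 1: c = 1.176120, f(c) = 0.012855 > 0 → new bracket [1.176120, 1.400000]
step 2: c = 1.186208, f(c) = 0.000335 > 0 → new bracket [1.186208, 1.400000]
step 3: c = 1.186471, f(c) = 0.000009 > 0 → new bracket [1.186471, 1.400000]

1.186471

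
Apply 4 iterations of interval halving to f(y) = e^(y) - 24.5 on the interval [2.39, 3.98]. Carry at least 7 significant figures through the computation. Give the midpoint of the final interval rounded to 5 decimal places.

f(2.390000) = -13.586506, f(3.980000) = 29.017034 (opposite signs)
step 1: m = 3.185000, f(m) = -0.332712 < 0 → root in [3.185000, 3.980000]
step 2: m = 3.582500, f(m) = 11.463337 > 0 → root in [3.185000, 3.582500]
step 3: m = 3.383750, f(m) = 4.981118 > 0 → root in [3.185000, 3.383750]
step 4: m = 3.284375, f(m) = 2.192296 > 0 → root in [3.185000, 3.284375]
Midpoint of [3.185000, 3.284375] = 3.234687

3.23469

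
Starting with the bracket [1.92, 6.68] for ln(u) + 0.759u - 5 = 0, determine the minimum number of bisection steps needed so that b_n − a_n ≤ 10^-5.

Initial width b − a = 6.68 − 1.92 = 4.760000.
After n steps the width is (b−a)/2^n; need (b−a)/2^n ≤ 10^-5.
So n ≥ log₂(4.760000/10^-5) = log₂(476000.0000) ≈ 18.8606.
Hence n = 19.

19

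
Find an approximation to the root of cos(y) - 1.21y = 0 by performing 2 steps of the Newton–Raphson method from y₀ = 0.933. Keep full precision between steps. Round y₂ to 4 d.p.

0.6553

Newton update: y ← y − f(y)/f'(y).
f'(y) = -sin(y) - 1.21
y_0 = 0.933000: f = -0.533504, f' = -2.013410 → y_1 = 0.933000 - (-0.533504)/(-2.013410) = 0.668025
y_1 = 0.668025: f = -0.023263, f' = -1.829437 → y_2 = 0.668025 - (-0.023263)/(-1.829437) = 0.655309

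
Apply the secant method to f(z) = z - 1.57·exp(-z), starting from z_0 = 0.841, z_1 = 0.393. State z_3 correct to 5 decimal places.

f(z_0) = 0.163892, f(z_1) = -0.666795
z_2 = 0.393000 - (-0.666795)·(0.393000 - 0.841000)/(-0.666795 - (0.163892)) = 0.752611; f(z_2) = 0.012929
z_3 = 0.752611 - (0.012929)·(0.752611 - 0.393000)/(0.012929 - (-0.666795)) = 0.745771; f(z_3) = 0.001012

0.74577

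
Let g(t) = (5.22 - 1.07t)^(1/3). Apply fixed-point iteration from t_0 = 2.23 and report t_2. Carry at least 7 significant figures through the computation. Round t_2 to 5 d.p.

1.54749

t_1 = g(2.230000) = 1.415125
t_2 = g(1.415125) = 1.547490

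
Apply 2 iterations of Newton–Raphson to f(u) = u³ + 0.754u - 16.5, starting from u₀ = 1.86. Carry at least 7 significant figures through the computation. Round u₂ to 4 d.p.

2.4602

f'(u) = 3u² + 0.754
u_0 = 1.860000: f = -8.662704, f' = 11.132800 → u_1 = 1.860000 - (-8.662704)/(11.132800) = 2.638124
u_1 = 2.638124: f = 3.849702, f' = 21.633102 → u_2 = 2.638124 - (3.849702)/(21.633102) = 2.460170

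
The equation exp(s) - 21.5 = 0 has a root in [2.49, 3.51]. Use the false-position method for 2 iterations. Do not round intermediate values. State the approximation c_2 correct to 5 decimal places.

3.04139

f(2.490000) = -9.438724, f(3.510000) = 11.948268
step 1: c = 2.940157, f(c) = -2.581189 < 0 → new bracket [2.940157, 3.510000]
step 2: c = 3.041391, f(c) = -0.565666 < 0 → new bracket [3.041391, 3.510000]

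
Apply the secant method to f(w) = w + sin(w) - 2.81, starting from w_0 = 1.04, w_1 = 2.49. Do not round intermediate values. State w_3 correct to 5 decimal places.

1.60925

Secant update: w_(k+1) = w_k − f(w_k)·(w_k − w_(k-1))/(f(w_k) − f(w_(k-1))).
f(w_0) = -0.907596, f(w_1) = 0.286454
w_2 = 2.490000 - (0.286454)·(2.490000 - 1.040000)/(0.286454 - (-0.907596)) = 2.142144; f(w_2) = 0.173317
w_3 = 2.142144 - (0.173317)·(2.142144 - 2.490000)/(0.173317 - (0.286454)) = 1.609254; f(w_3) = -0.201485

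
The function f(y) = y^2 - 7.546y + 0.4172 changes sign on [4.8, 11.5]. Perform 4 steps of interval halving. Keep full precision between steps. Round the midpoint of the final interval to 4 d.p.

7.5219

f(4.800000) = -12.763600, f(11.500000) = 45.888200 (opposite signs)
step 1: m = 8.150000, f(m) = 5.339800 > 0 → root in [4.800000, 8.150000]
step 2: m = 6.475000, f(m) = -6.517525 < 0 → root in [6.475000, 8.150000]
step 3: m = 7.312500, f(m) = -1.290269 < 0 → root in [7.312500, 8.150000]
step 4: m = 7.731250, f(m) = 1.849414 > 0 → root in [7.312500, 7.731250]
Midpoint of [7.312500, 7.731250] = 7.521875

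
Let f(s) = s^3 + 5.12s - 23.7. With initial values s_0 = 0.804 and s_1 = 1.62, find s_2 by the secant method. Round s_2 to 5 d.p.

f(s_0) = -19.063802, f(s_1) = -11.154072
s_2 = 1.620000 - (-11.154072)·(1.620000 - 0.804000)/(-11.154072 - (-19.063802)) = 2.770700; f(s_2) = 11.756023

2.77070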